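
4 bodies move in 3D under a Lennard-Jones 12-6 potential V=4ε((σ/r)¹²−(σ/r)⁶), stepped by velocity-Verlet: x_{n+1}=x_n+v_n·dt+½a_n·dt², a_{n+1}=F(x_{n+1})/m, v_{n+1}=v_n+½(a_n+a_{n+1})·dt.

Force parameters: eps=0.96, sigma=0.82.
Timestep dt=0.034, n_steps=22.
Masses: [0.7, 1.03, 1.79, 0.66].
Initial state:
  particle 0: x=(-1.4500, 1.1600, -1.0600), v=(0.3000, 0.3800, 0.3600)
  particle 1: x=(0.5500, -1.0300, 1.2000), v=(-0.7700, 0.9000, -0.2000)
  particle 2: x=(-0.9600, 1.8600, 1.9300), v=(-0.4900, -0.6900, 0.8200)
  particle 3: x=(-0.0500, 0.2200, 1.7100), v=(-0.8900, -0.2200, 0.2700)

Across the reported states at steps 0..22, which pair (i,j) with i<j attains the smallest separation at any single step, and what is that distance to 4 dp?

pair (1,3), distance 0.8374

step 0: x0=(-1.4500, 1.1600, -1.0600) x1=(0.5500, -1.0300, 1.2000) x2=(-0.9600, 1.8600, 1.9300) x3=(-0.0500, 0.2200, 1.7100)
step 1: x0=(-1.4398, 1.1729, -1.0478) x1=(0.5237, -0.9992, 1.1933) x2=(-0.9766, 1.8365, 1.9579) x3=(-0.0801, 0.2123, 1.7191)
step 2: x0=(-1.4296, 1.1858, -1.0355) x1=(0.4972, -0.9679, 1.1868) x2=(-0.9933, 1.8130, 1.9857) x3=(-0.1100, 0.2040, 1.7278)
step 3: x0=(-1.4194, 1.1988, -1.0232) x1=(0.4705, -0.9362, 1.1805) x2=(-1.0099, 1.7894, 2.0136) x3=(-0.1395, 0.1950, 1.7363)
step 4: x0=(-1.4092, 1.2117, -1.0110) x1=(0.4434, -0.9039, 1.1745) x2=(-1.0264, 1.7658, 2.0414) x3=(-0.1687, 0.1854, 1.7443)
step 5: x0=(-1.3990, 1.2246, -0.9987) x1=(0.4160, -0.8709, 1.1688) x2=(-1.0430, 1.7421, 2.0693) x3=(-0.1974, 0.1749, 1.7518)
step 6: x0=(-1.3888, 1.2375, -0.9864) x1=(0.3882, -0.8373, 1.1634) x2=(-1.0594, 1.7183, 2.0971) x3=(-0.2256, 0.1635, 1.7588)
step 7: x0=(-1.3785, 1.2504, -0.9741) x1=(0.3599, -0.8029, 1.1586) x2=(-1.0759, 1.6945, 2.1249) x3=(-0.2531, 0.1511, 1.7651)
step 8: x0=(-1.3683, 1.2633, -0.9618) x1=(0.3310, -0.7676, 1.1543) x2=(-1.0923, 1.6706, 2.1527) x3=(-0.2798, 0.1376, 1.7706)
step 9: x0=(-1.3581, 1.2762, -0.9495) x1=(0.3015, -0.7314, 1.1506) x2=(-1.1087, 1.6466, 2.1805) x3=(-0.3057, 0.1226, 1.7751)
step 10: x0=(-1.3479, 1.2891, -0.9372) x1=(0.2712, -0.6940, 1.1478) x2=(-1.1251, 1.6226, 2.2082) x3=(-0.3303, 0.1062, 1.7783)
step 11: x0=(-1.3376, 1.3020, -0.9249) x1=(0.2399, -0.6554, 1.1460) x2=(-1.1414, 1.5984, 2.2359) x3=(-0.3536, 0.0879, 1.7801)
step 12: x0=(-1.3274, 1.3149, -0.9126) x1=(0.2075, -0.6152, 1.1454) x2=(-1.1577, 1.5743, 2.2636) x3=(-0.3752, 0.0676, 1.7799)
step 13: x0=(-1.3172, 1.3278, -0.9002) x1=(0.1736, -0.5735, 1.1464) x2=(-1.1739, 1.5500, 2.2913) x3=(-0.3947, 0.0448, 1.7774)
step 14: x0=(-1.3069, 1.3407, -0.8879) x1=(0.1381, -0.5299, 1.1492) x2=(-1.1901, 1.5257, 2.3189) x3=(-0.4116, 0.0195, 1.7721)
step 15: x0=(-1.2967, 1.3536, -0.8755) x1=(0.1009, -0.4846, 1.1539) x2=(-1.2063, 1.5013, 2.3466) x3=(-0.4261, -0.0083, 1.7639)
step 16: x0=(-1.2865, 1.3665, -0.8631) x1=(0.0630, -0.4387, 1.1594) x2=(-1.2224, 1.4768, 2.3742) x3=(-0.4396, -0.0369, 1.7545)
step 17: x0=(-1.2762, 1.3794, -0.8508) x1=(0.0290, -0.3959, 1.1604) x2=(-1.2385, 1.4523, 2.4017) x3=(-0.4592, -0.0605, 1.7524)
step 18: x0=(-1.2660, 1.3923, -0.8384) x1=(0.0070, -0.3614, 1.1466) x2=(-1.2545, 1.4277, 2.4293) x3=(-0.4977, -0.0709, 1.7731)
step 19: x0=(-1.2557, 1.4051, -0.8260) x1=(-0.0073, -0.3313, 1.1234) x2=(-1.2706, 1.4030, 2.4568) x3=(-0.5483, -0.0744, 1.8088)
step 20: x0=(-1.2454, 1.4180, -0.8136) x1=(-0.0209, -0.3014, 1.0994) x2=(-1.2866, 1.3783, 2.4842) x3=(-0.5999, -0.0772, 1.8457)
step 21: x0=(-1.2352, 1.4308, -0.8011) x1=(-0.0362, -0.2710, 1.0774) x2=(-1.3025, 1.3535, 2.5117) x3=(-0.6492, -0.0807, 1.8796)
step 22: x0=(-1.2249, 1.4437, -0.7887) x1=(-0.0534, -0.2399, 1.0579) x2=(-1.3184, 1.3286, 2.5391) x3=(-0.6956, -0.0849, 1.9098)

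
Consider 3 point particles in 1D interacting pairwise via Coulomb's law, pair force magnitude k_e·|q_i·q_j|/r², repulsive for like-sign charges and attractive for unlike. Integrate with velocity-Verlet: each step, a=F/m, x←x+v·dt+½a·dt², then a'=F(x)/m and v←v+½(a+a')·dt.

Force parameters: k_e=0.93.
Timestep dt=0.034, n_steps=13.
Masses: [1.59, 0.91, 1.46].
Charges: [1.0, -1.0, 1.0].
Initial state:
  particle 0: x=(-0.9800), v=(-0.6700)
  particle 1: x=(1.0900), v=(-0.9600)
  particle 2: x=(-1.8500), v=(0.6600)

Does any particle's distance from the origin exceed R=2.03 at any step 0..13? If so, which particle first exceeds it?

no

step 0: x0=(-0.9800) x1=(1.0900) x2=(-1.8500)
step 1: x0=(-1.0023) x1=(1.0572) x2=(-1.8280)
step 2: x0=(-1.0234) x1=(1.0239) x2=(-1.8070)
step 3: x0=(-1.0432) x1=(0.9902) x2=(-1.7871)
step 4: x0=(-1.0617) x1=(0.9561) x2=(-1.7684)
step 5: x0=(-1.0786) x1=(0.9215) x2=(-1.7512)
step 6: x0=(-1.0939) x1=(0.8864) x2=(-1.7354)
step 7: x0=(-1.1073) x1=(0.8509) x2=(-1.7213)
step 8: x0=(-1.1188) x1=(0.8149) x2=(-1.7091)
step 9: x0=(-1.1282) x1=(0.7784) x2=(-1.6988)
step 10: x0=(-1.1353) x1=(0.7414) x2=(-1.6907)
step 11: x0=(-1.1400) x1=(0.7038) x2=(-1.6849)
step 12: x0=(-1.1422) x1=(0.6657) x2=(-1.6814)
step 13: x0=(-1.1419) x1=(0.6270) x2=(-1.6803)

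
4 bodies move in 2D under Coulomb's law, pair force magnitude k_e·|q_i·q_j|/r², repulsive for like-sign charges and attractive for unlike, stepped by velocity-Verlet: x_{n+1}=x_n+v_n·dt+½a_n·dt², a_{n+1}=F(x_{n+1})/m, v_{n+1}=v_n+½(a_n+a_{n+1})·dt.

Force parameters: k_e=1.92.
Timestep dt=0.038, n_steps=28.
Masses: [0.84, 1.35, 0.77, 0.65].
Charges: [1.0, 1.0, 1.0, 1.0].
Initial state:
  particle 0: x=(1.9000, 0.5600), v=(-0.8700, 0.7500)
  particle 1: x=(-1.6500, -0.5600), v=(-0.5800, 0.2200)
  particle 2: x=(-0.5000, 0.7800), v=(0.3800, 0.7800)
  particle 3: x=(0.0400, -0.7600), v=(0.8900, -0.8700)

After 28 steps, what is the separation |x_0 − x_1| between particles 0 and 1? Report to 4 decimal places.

step 0: x0=(1.9000, 0.5600) x1=(-1.6500, -0.5600) x2=(-0.5000, 0.7800) x3=(0.0400, -0.7600)
step 1: x0=(1.8676, 0.5887) x1=(-1.6727, -0.5519) x2=(-0.4857, 0.8107) x3=(0.0745, -0.7941)
step 2: x0=(1.8365, 0.6178) x1=(-1.6966, -0.5442) x2=(-0.4718, 0.8436) x3=(0.1101, -0.8304)
step 3: x0=(1.8068, 0.6473) x1=(-1.7216, -0.5369) x2=(-0.4582, 0.8783) x3=(0.1469, -0.8686)
step 4: x0=(1.7784, 0.6773) x1=(-1.7477, -0.5299) x2=(-0.4449, 0.9149) x3=(0.1846, -0.9088)
step 5: x0=(1.7513, 0.7078) x1=(-1.7748, -0.5234) x2=(-0.4321, 0.9531) x3=(0.2231, -0.9509)
step 6: x0=(1.7256, 0.7387) x1=(-1.8029, -0.5171) x2=(-0.4196, 0.9930) x3=(0.2624, -0.9948)
step 7: x0=(1.7012, 0.7701) x1=(-1.8320, -0.5112) x2=(-0.4077, 1.0343) x3=(0.3024, -1.0405)
step 8: x0=(1.6782, 0.8020) x1=(-1.8618, -0.5055) x2=(-0.3962, 1.0771) x3=(0.3431, -1.0879)
step 9: x0=(1.6564, 0.8344) x1=(-1.8925, -0.5001) x2=(-0.3852, 1.1212) x3=(0.3843, -1.1369)
step 10: x0=(1.6360, 0.8673) x1=(-1.9240, -0.4950) x2=(-0.3748, 1.1665) x3=(0.4261, -1.1875)
step 11: x0=(1.6169, 0.9006) x1=(-1.9562, -0.4901) x2=(-0.3649, 1.2130) x3=(0.4685, -1.2396)
step 12: x0=(1.5991, 0.9344) x1=(-1.9891, -0.4855) x2=(-0.3556, 1.2607) x3=(0.5113, -1.2931)
step 13: x0=(1.5825, 0.9686) x1=(-2.0226, -0.4811) x2=(-0.3470, 1.3094) x3=(0.5546, -1.3480)
step 14: x0=(1.5672, 1.0032) x1=(-2.0568, -0.4768) x2=(-0.3391, 1.3592) x3=(0.5984, -1.4042)
step 15: x0=(1.5531, 1.0382) x1=(-2.0916, -0.4728) x2=(-0.3318, 1.4099) x3=(0.6425, -1.4616)
step 16: x0=(1.5403, 1.0735) x1=(-2.1269, -0.4690) x2=(-0.3252, 1.4616) x3=(0.6871, -1.5202)
step 17: x0=(1.5287, 1.1092) x1=(-2.1628, -0.4654) x2=(-0.3194, 1.5143) x3=(0.7322, -1.5799)
step 18: x0=(1.5183, 1.1451) x1=(-2.1991, -0.4619) x2=(-0.3143, 1.5678) x3=(0.7775, -1.6407)
step 19: x0=(1.5091, 1.1813) x1=(-2.2360, -0.4587) x2=(-0.3100, 1.6222) x3=(0.8233, -1.7024)
step 20: x0=(1.5010, 1.2177) x1=(-2.2733, -0.4555) x2=(-0.3065, 1.6775) x3=(0.8694, -1.7652)
step 21: x0=(1.4942, 1.2543) x1=(-2.3110, -0.4526) x2=(-0.3038, 1.7336) x3=(0.9159, -1.8288)
step 22: x0=(1.4885, 1.2911) x1=(-2.3492, -0.4498) x2=(-0.3019, 1.7904) x3=(0.9627, -1.8933)
step 23: x0=(1.4839, 1.3280) x1=(-2.3878, -0.4471) x2=(-0.3008, 1.8481) x3=(1.0099, -1.9585)
step 24: x0=(1.4805, 1.3650) x1=(-2.4267, -0.4446) x2=(-0.3006, 1.9066) x3=(1.0573, -2.0245)
step 25: x0=(1.4782, 1.4020) x1=(-2.4661, -0.4423) x2=(-0.3011, 1.9658) x3=(1.1051, -2.0913)
step 26: x0=(1.4769, 1.4392) x1=(-2.5057, -0.4400) x2=(-0.3025, 2.0258) x3=(1.1531, -2.1587)
step 27: x0=(1.4768, 1.4763) x1=(-2.5457, -0.4379) x2=(-0.3047, 2.0865) x3=(1.2014, -2.2267)
step 28: x0=(1.4777, 1.5135) x1=(-2.5860, -0.4360) x2=(-0.3077, 2.1479) x3=(1.2500, -2.2954)

4.5071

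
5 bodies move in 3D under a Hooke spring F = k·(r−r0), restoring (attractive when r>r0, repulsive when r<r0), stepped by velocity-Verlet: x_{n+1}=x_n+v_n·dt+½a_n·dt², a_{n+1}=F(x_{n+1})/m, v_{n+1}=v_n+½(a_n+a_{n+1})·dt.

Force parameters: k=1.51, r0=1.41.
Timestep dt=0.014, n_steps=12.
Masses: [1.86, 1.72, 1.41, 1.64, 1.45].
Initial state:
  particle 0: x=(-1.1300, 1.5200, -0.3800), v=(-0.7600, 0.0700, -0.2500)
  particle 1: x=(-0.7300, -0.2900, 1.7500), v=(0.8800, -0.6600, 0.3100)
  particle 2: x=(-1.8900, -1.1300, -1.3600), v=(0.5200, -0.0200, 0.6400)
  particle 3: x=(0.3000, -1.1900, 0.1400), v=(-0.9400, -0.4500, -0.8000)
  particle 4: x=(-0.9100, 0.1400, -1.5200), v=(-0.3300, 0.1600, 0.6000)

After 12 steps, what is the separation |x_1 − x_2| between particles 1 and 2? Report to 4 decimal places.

step 0: x0=(-1.1300, 1.5200, -0.3800) x1=(-0.7300, -0.2900, 1.7500) x2=(-1.8900, -1.1300, -1.3600) x3=(0.3000, -1.1900, 0.1400) x4=(-0.9100, 0.1400, -1.5200)
step 1: x0=(-1.1406, 1.5207, -0.3835) x1=(-0.7177, -0.2992, 1.7539) x2=(-1.8825, -1.1301, -1.3507) x3=(0.2866, -1.1961, 0.1287) x4=(-0.9146, 0.1422, -1.5113)
step 2: x0=(-1.1511, 1.5207, -0.3868) x1=(-0.7056, -0.3084, 1.7569) x2=(-1.8745, -1.1297, -1.3408) x3=(0.2727, -1.2017, 0.1172) x4=(-0.9191, 0.1442, -1.5020)
step 3: x0=(-1.1615, 1.5200, -0.3901) x1=(-0.6936, -0.3174, 1.7589) x2=(-1.8661, -1.1290, -1.3303) x3=(0.2584, -1.2070, 0.1055) x4=(-0.9234, 0.1461, -1.4922)
step 4: x0=(-1.1717, 1.5187, -0.3932) x1=(-0.6817, -0.3264, 1.7601) x2=(-1.8572, -1.1278, -1.3192) x3=(0.2436, -1.2118, 0.0936) x4=(-0.9277, 0.1479, -1.4818)
step 5: x0=(-1.1819, 1.5168, -0.3963) x1=(-0.6699, -0.3353, 1.7603) x2=(-1.8479, -1.1262, -1.3074) x3=(0.2283, -1.2161, 0.0815) x4=(-0.9319, 0.1495, -1.4708)
step 6: x0=(-1.1919, 1.5142, -0.3992) x1=(-0.6583, -0.3442, 1.7596) x2=(-1.8382, -1.1243, -1.2951) x3=(0.2127, -1.2201, 0.0693) x4=(-0.9360, 0.1509, -1.4593)
step 7: x0=(-1.2018, 1.5110, -0.4020) x1=(-0.6468, -0.3529, 1.7580) x2=(-1.8280, -1.1219, -1.2821) x3=(0.1965, -1.2236, 0.0569) x4=(-0.9400, 0.1523, -1.4473)
step 8: x0=(-1.2116, 1.5071, -0.4047) x1=(-0.6354, -0.3616, 1.7555) x2=(-1.8175, -1.1191, -1.2686) x3=(0.1800, -1.2267, 0.0444) x4=(-0.9440, 0.1535, -1.4347)
step 9: x0=(-1.2212, 1.5026, -0.4073) x1=(-0.6243, -0.3702, 1.7522) x2=(-1.8065, -1.1160, -1.2546) x3=(0.1630, -1.2293, 0.0317) x4=(-0.9478, 0.1545, -1.4216)
step 10: x0=(-1.2308, 1.4975, -0.4098) x1=(-0.6132, -0.3787, 1.7479) x2=(-1.7952, -1.1125, -1.2399) x3=(0.1457, -1.2316, 0.0188) x4=(-0.9515, 0.1554, -1.4079)
step 11: x0=(-1.2402, 1.4917, -0.4121) x1=(-0.6024, -0.3870, 1.7427) x2=(-1.7835, -1.1086, -1.2248) x3=(0.1279, -1.2334, 0.0059) x4=(-0.9551, 0.1561, -1.3938)
step 12: x0=(-1.2494, 1.4853, -0.4143) x1=(-0.5917, -0.3953, 1.7367) x2=(-1.7714, -1.1043, -1.2091) x3=(0.1098, -1.2348, -0.0072) x4=(-0.9586, 0.1568, -1.3791)

3.2514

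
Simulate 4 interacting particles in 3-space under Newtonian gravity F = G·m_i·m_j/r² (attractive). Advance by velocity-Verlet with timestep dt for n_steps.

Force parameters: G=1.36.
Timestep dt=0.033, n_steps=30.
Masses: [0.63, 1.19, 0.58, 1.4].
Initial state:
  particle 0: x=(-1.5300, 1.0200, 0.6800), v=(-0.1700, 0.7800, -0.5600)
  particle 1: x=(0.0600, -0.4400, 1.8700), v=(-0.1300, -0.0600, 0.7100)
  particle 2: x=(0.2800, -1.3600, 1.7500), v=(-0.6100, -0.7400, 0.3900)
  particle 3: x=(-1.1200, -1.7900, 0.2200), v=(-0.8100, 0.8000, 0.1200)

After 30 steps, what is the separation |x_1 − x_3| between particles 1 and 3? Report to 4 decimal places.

step 0: x0=(-1.5300, 1.0200, 0.6800) x1=(0.0600, -0.4400, 1.8700) x2=(0.2800, -1.3600, 1.7500) x3=(-1.1200, -1.7900, 0.2200)
step 1: x0=(-1.5355, 1.0455, 0.6616) x1=(0.0557, -0.4425, 1.8932) x2=(0.2595, -1.3835, 1.7628) x3=(-1.1466, -1.7634, 0.2241)
step 2: x0=(-1.5407, 1.0705, 0.6433) x1=(0.0513, -0.4460, 1.9160) x2=(0.2382, -1.4052, 1.7755) x3=(-1.1729, -1.7366, 0.2286)
step 3: x0=(-1.5457, 1.0951, 0.6251) x1=(0.0468, -0.4504, 1.9383) x2=(0.2162, -1.4252, 1.7881) x3=(-1.1990, -1.7094, 0.2335)
step 4: x0=(-1.5504, 1.1192, 0.6071) x1=(0.0422, -0.4557, 1.9603) x2=(0.1936, -1.4434, 1.8006) x3=(-1.2249, -1.6820, 0.2387)
step 5: x0=(-1.5549, 1.1428, 0.5892) x1=(0.0375, -0.4620, 1.9817) x2=(0.1703, -1.4599, 1.8129) x3=(-1.2504, -1.6543, 0.2443)
step 6: x0=(-1.5592, 1.1659, 0.5714) x1=(0.0326, -0.4691, 2.0027) x2=(0.1465, -1.4748, 1.8252) x3=(-1.2757, -1.6263, 0.2502)
step 7: x0=(-1.5633, 1.1886, 0.5538) x1=(0.0275, -0.4771, 2.0233) x2=(0.1222, -1.4880, 1.8375) x3=(-1.3008, -1.5980, 0.2565)
step 8: x0=(-1.5671, 1.2108, 0.5363) x1=(0.0223, -0.4860, 2.0434) x2=(0.0973, -1.4995, 1.8496) x3=(-1.3255, -1.5695, 0.2631)
step 9: x0=(-1.5708, 1.2326, 0.5189) x1=(0.0169, -0.4958, 2.0631) x2=(0.0720, -1.5094, 1.8617) x3=(-1.3500, -1.5407, 0.2701)
step 10: x0=(-1.5743, 1.2539, 0.5016) x1=(0.0113, -0.5064, 2.0823) x2=(0.0463, -1.5176, 1.8737) x3=(-1.3742, -1.5117, 0.2775)
step 11: x0=(-1.5777, 1.2747, 0.4845) x1=(0.0054, -0.5178, 2.1010) x2=(0.0202, -1.5242, 1.8857) x3=(-1.3982, -1.4825, 0.2852)
step 12: x0=(-1.5808, 1.2951, 0.4674) x1=(-0.0007, -0.5301, 2.1193) x2=(-0.0063, -1.5290, 1.8977) x3=(-1.4218, -1.4530, 0.2933)
step 13: x0=(-1.5839, 1.3151, 0.4506) x1=(-0.0070, -0.5433, 2.1371) x2=(-0.0331, -1.5321, 1.9096) x3=(-1.4452, -1.4233, 0.3017)
step 14: x0=(-1.5867, 1.3346, 0.4338) x1=(-0.0136, -0.5573, 2.1543) x2=(-0.0602, -1.5335, 1.9216) x3=(-1.4683, -1.3934, 0.3105)
step 15: x0=(-1.5894, 1.3536, 0.4172) x1=(-0.0206, -0.5722, 2.1711) x2=(-0.0875, -1.5331, 1.9336) x3=(-1.4911, -1.3633, 0.3196)
step 16: x0=(-1.5920, 1.3722, 0.4007) x1=(-0.0278, -0.5880, 2.1874) x2=(-0.1150, -1.5308, 1.9457) x3=(-1.5137, -1.3330, 0.3291)
step 17: x0=(-1.5945, 1.3903, 0.3843) x1=(-0.0353, -0.6047, 2.2031) x2=(-0.1427, -1.5267, 1.9579) x3=(-1.5359, -1.3025, 0.3390)
step 18: x0=(-1.5968, 1.4080, 0.3680) x1=(-0.0432, -0.6223, 2.2183) x2=(-0.1705, -1.5207, 1.9702) x3=(-1.5579, -1.2718, 0.3492)
step 19: x0=(-1.5990, 1.4252, 0.3519) x1=(-0.0515, -0.6408, 2.2329) x2=(-0.1984, -1.5126, 1.9826) x3=(-1.5796, -1.2409, 0.3597)
step 20: x0=(-1.6011, 1.4419, 0.3359) x1=(-0.0602, -0.6604, 2.2470) x2=(-0.2262, -1.5024, 1.9952) x3=(-1.6009, -1.2099, 0.3706)
step 21: x0=(-1.6031, 1.4582, 0.3201) x1=(-0.0693, -0.6810, 2.2604) x2=(-0.2540, -1.4901, 2.0081) x3=(-1.6220, -1.1786, 0.3819)
step 22: x0=(-1.6050, 1.4741, 0.3044) x1=(-0.0789, -0.7026, 2.2732) x2=(-0.2815, -1.4754, 2.0213) x3=(-1.6428, -1.1472, 0.3935)
step 23: x0=(-1.6068, 1.4895, 0.2888) x1=(-0.0891, -0.7254, 2.2853) x2=(-0.3088, -1.4583, 2.0349) x3=(-1.6633, -1.1157, 0.4055)
step 24: x0=(-1.6085, 1.5044, 0.2734) x1=(-0.0999, -0.7494, 2.2967) x2=(-0.3356, -1.4386, 2.0489) x3=(-1.6835, -1.0840, 0.4178)
step 25: x0=(-1.6102, 1.5188, 0.2581) x1=(-0.1114, -0.7747, 2.3074) x2=(-0.3618, -1.4161, 2.0636) x3=(-1.7034, -1.0522, 0.4305)
step 26: x0=(-1.6117, 1.5328, 0.2429) x1=(-0.1237, -0.8014, 2.3172) x2=(-0.3872, -1.3905, 2.0789) x3=(-1.7229, -1.0202, 0.4435)
step 27: x0=(-1.6132, 1.5464, 0.2279) x1=(-0.1369, -0.8296, 2.3260) x2=(-0.4115, -1.3616, 2.0952) x3=(-1.7422, -0.9881, 0.4569)
step 28: x0=(-1.6147, 1.5594, 0.2130) x1=(-0.1513, -0.8595, 2.3338) x2=(-0.4342, -1.3291, 2.1126) x3=(-1.7611, -0.9558, 0.4706)
step 29: x0=(-1.6160, 1.5720, 0.1983) x1=(-0.1671, -0.8914, 2.3404) x2=(-0.4548, -1.2924, 2.1315) x3=(-1.7798, -0.9234, 0.4847)
step 30: x0=(-1.6173, 1.5842, 0.1837) x1=(-0.1848, -0.9254, 2.3455) x2=(-0.4725, -1.2510, 2.1525) x3=(-1.7981, -0.8910, 0.4991)

2.4522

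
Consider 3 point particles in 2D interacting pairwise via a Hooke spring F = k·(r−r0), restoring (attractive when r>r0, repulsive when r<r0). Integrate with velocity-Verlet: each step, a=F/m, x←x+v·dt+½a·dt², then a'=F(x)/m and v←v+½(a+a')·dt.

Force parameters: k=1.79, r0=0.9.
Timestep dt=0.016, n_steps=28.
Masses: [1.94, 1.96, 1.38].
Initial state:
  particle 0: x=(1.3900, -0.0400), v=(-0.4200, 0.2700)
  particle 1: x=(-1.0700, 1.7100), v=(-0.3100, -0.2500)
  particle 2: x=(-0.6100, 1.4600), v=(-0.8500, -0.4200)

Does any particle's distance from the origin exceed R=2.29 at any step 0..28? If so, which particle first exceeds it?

step 0: x0=(1.3900, -0.0400) x1=(-1.0700, 1.7100) x2=(-0.6100, 1.4600)
step 1: x0=(1.3829, -0.0354) x1=(-1.0748, 1.7059) x2=(-0.6233, 1.4531)
step 2: x0=(1.3751, -0.0303) x1=(-1.0793, 1.7015) x2=(-0.6361, 1.4458)
step 3: x0=(1.3666, -0.0247) x1=(-1.0834, 1.6969) x2=(-0.6484, 1.4381)
step 4: x0=(1.3574, -0.0186) x1=(-1.0872, 1.6921) x2=(-0.6601, 1.4301)
step 5: x0=(1.3475, -0.0120) x1=(-1.0908, 1.6870) x2=(-0.6713, 1.4217)
step 6: x0=(1.3369, -0.0049) x1=(-1.0939, 1.6817) x2=(-0.6819, 1.4129)
step 7: x0=(1.3256, 0.0027) x1=(-1.0968, 1.6762) x2=(-0.6920, 1.4037)
step 8: x0=(1.3136, 0.0108) x1=(-1.0994, 1.6705) x2=(-0.7016, 1.3942)
step 9: x0=(1.3009, 0.0193) x1=(-1.1016, 1.6645) x2=(-0.7106, 1.3843)
step 10: x0=(1.2875, 0.0283) x1=(-1.1036, 1.6584) x2=(-0.7191, 1.3740)
step 11: x0=(1.2734, 0.0378) x1=(-1.1052, 1.6520) x2=(-0.7270, 1.3634)
step 12: x0=(1.2586, 0.0478) x1=(-1.1065, 1.6454) x2=(-0.7345, 1.3524)
step 13: x0=(1.2431, 0.0582) x1=(-1.1076, 1.6387) x2=(-0.7414, 1.3410)
step 14: x0=(1.2270, 0.0690) x1=(-1.1083, 1.6317) x2=(-0.7478, 1.3293)
step 15: x0=(1.2103, 0.0803) x1=(-1.1087, 1.6246) x2=(-0.7537, 1.3173)
step 16: x0=(1.1928, 0.0920) x1=(-1.1089, 1.6173) x2=(-0.7590, 1.3048)
step 17: x0=(1.1747, 0.1041) x1=(-1.1088, 1.6098) x2=(-0.7639, 1.2921)
step 18: x0=(1.1560, 0.1166) x1=(-1.1083, 1.6022) x2=(-0.7683, 1.2790)
step 19: x0=(1.1367, 0.1296) x1=(-1.1076, 1.5944) x2=(-0.7722, 1.2656)
step 20: x0=(1.1167, 0.1429) x1=(-1.1067, 1.5864) x2=(-0.7756, 1.2519)
step 21: x0=(1.0961, 0.1566) x1=(-1.1054, 1.5783) x2=(-0.7785, 1.2378)
step 22: x0=(1.0749, 0.1706) x1=(-1.1039, 1.5700) x2=(-0.7810, 1.2235)
step 23: x0=(1.0532, 0.1850) x1=(-1.1021, 1.5616) x2=(-0.7830, 1.2088)
step 24: x0=(1.0308, 0.1998) x1=(-1.1001, 1.5531) x2=(-0.7846, 1.1938)
step 25: x0=(1.0079, 0.2149) x1=(-1.0978, 1.5444) x2=(-0.7857, 1.1786)
step 26: x0=(0.9844, 0.2304) x1=(-1.0952, 1.5356) x2=(-0.7865, 1.1630)
step 27: x0=(0.9604, 0.2461) x1=(-1.0924, 1.5267) x2=(-0.7868, 1.1472)
step 28: x0=(0.9359, 0.2622) x1=(-1.0894, 1.5177) x2=(-0.7867, 1.1311)

no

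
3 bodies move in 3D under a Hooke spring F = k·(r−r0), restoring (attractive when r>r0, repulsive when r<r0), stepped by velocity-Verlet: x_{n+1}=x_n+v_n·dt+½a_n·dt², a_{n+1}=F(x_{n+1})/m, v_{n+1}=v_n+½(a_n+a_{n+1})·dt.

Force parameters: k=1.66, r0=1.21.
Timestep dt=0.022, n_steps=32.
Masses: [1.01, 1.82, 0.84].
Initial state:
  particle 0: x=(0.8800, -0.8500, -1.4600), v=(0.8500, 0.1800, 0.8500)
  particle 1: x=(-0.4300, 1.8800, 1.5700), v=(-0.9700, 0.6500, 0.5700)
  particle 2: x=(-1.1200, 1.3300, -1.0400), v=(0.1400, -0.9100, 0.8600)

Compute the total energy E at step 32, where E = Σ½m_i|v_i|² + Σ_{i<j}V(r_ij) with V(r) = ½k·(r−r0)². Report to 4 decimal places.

step 0: x0=(0.8800, -0.8500, -1.4600) x1=(-0.4300, 1.8800, 1.5700) x2=(-1.1200, 1.3300, -1.0400)
step 1: x0=(0.8979, -0.8447, -1.4403) x1=(-0.4512, 1.8938, 1.5817) x2=(-1.1162, 1.3095, -1.0205)
step 2: x0=(0.9140, -0.8369, -1.4187) x1=(-0.4722, 1.9066, 1.5919) x2=(-1.1108, 1.2881, -0.9998)
step 3: x0=(0.9284, -0.8265, -1.3952) x1=(-0.4928, 1.9184, 1.6004) x2=(-1.1040, 1.2658, -0.9780)
step 4: x0=(0.9410, -0.8135, -1.3698) x1=(-0.5132, 1.9291, 1.6074) x2=(-1.0957, 1.2427, -0.9551)
step 5: x0=(0.9518, -0.7981, -1.3425) x1=(-0.5333, 1.9388, 1.6128) x2=(-1.0860, 1.2188, -0.9310)
step 6: x0=(0.9609, -0.7801, -1.3133) x1=(-0.5530, 1.9474, 1.6166) x2=(-1.0748, 1.1942, -0.9059)
step 7: x0=(0.9681, -0.7596, -1.2823) x1=(-0.5723, 1.9550, 1.6189) x2=(-1.0622, 1.1688, -0.8796)
step 8: x0=(0.9736, -0.7368, -1.2494) x1=(-0.5913, 1.9616, 1.6196) x2=(-1.0483, 1.1429, -0.8522)
step 9: x0=(0.9772, -0.7115, -1.2147) x1=(-0.6100, 1.9671, 1.6189) x2=(-1.0330, 1.1163, -0.8238)
step 10: x0=(0.9791, -0.6839, -1.1782) x1=(-0.6282, 1.9716, 1.6167) x2=(-1.0165, 1.0892, -0.7943)
step 11: x0=(0.9791, -0.6541, -1.1400) x1=(-0.6460, 1.9750, 1.6131) x2=(-0.9987, 1.0616, -0.7638)
step 12: x0=(0.9774, -0.6220, -1.1001) x1=(-0.6633, 1.9774, 1.6080) x2=(-0.9796, 1.0336, -0.7323)
step 13: x0=(0.9740, -0.5878, -1.0584) x1=(-0.6803, 1.9787, 1.6016) x2=(-0.9595, 1.0052, -0.6998)
step 14: x0=(0.9688, -0.5514, -1.0152) x1=(-0.6968, 1.9791, 1.5938) x2=(-0.9382, 0.9765, -0.6663)
step 15: x0=(0.9619, -0.5131, -0.9704) x1=(-0.7128, 1.9784, 1.5847) x2=(-0.9159, 0.9475, -0.6319)
step 16: x0=(0.9534, -0.4728, -0.9240) x1=(-0.7284, 1.9768, 1.5743) x2=(-0.8926, 0.9183, -0.5966)
step 17: x0=(0.9432, -0.4306, -0.8761) x1=(-0.7434, 1.9741, 1.5627) x2=(-0.8683, 0.8890, -0.5604)
step 18: x0=(0.9315, -0.3866, -0.8268) x1=(-0.7581, 1.9706, 1.5498) x2=(-0.8432, 0.8597, -0.5233)
step 19: x0=(0.9182, -0.3409, -0.7761) x1=(-0.7722, 1.9660, 1.5359) x2=(-0.8173, 0.8303, -0.4854)
step 20: x0=(0.9034, -0.2936, -0.7241) x1=(-0.7858, 1.9606, 1.5208) x2=(-0.7907, 0.8010, -0.4467)
step 21: x0=(0.8872, -0.2447, -0.6708) x1=(-0.7989, 1.9542, 1.5046) x2=(-0.7634, 0.7717, -0.4072)
step 22: x0=(0.8696, -0.1944, -0.6163) x1=(-0.8116, 1.9470, 1.4875) x2=(-0.7355, 0.7426, -0.3670)
step 23: x0=(0.8506, -0.1427, -0.5606) x1=(-0.8237, 1.9389, 1.4693) x2=(-0.7071, 0.7137, -0.3260)
step 24: x0=(0.8304, -0.0898, -0.5038) x1=(-0.8354, 1.9299, 1.4502) x2=(-0.6782, 0.6851, -0.2844)
step 25: x0=(0.8091, -0.0356, -0.4460) x1=(-0.8465, 1.9202, 1.4303) x2=(-0.6491, 0.6568, -0.2421)
step 26: x0=(0.7866, 0.0197, -0.3873) x1=(-0.8572, 1.9097, 1.4095) x2=(-0.6196, 0.6288, -0.1992)
step 27: x0=(0.7631, 0.0759, -0.3276) x1=(-0.8674, 1.8985, 1.3880) x2=(-0.5899, 0.6012, -0.1556)
step 28: x0=(0.7386, 0.1331, -0.2671) x1=(-0.8771, 1.8866, 1.3657) x2=(-0.5602, 0.5740, -0.1115)
step 29: x0=(0.7133, 0.1912, -0.2058) x1=(-0.8863, 1.8739, 1.3427) x2=(-0.5304, 0.5472, -0.0669)
step 30: x0=(0.6871, 0.2501, -0.1438) x1=(-0.8951, 1.8607, 1.3191) x2=(-0.5006, 0.5209, -0.0217)
step 31: x0=(0.6603, 0.3096, -0.0812) x1=(-0.9034, 1.8468, 1.2950) x2=(-0.4710, 0.4951, 0.0239)
step 32: x0=(0.6328, 0.3698, -0.0180) x1=(-0.9113, 1.8323, 1.2703) x2=(-0.4415, 0.4698, 0.0700)
step 0 velocities: v0=(0.8500, 0.1800, 0.8500) v1=(-0.9700, 0.6500, 0.5700) v2=(0.1400, -0.9100, 0.8600)
step 0: KE=2.9491, PE=12.4472, E=15.3963
step 32 velocities: v0=(-1.2601, 2.7497, 2.8844) v1=(-0.3488, -0.6698, -1.1331) v2=(1.3312, -1.1403, 2.1040)
step 32: KE=13.6585, PE=1.7337, E=15.3922

15.3922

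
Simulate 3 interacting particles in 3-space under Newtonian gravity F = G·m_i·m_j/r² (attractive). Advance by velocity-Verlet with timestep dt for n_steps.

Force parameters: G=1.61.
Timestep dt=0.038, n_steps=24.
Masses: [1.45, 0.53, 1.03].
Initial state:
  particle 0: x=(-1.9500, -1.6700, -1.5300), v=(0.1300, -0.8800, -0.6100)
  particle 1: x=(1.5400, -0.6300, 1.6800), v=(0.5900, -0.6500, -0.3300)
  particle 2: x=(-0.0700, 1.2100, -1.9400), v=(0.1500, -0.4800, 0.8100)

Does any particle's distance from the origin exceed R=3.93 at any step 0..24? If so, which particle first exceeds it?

no

step 0: x0=(-1.9500, -1.6700, -1.5300) x1=(1.5400, -0.6300, 1.6800) x2=(-0.0700, 1.2100, -1.9400)
step 1: x0=(-1.9450, -1.7034, -1.5532) x1=(1.5623, -0.6547, 1.6674) x2=(-0.0644, 1.1916, -1.9092)
step 2: x0=(-1.9398, -1.7365, -1.5763) x1=(1.5845, -0.6794, 1.6545) x2=(-0.0589, 1.1730, -1.8783)
step 3: x0=(-1.9345, -1.7695, -1.5995) x1=(1.6066, -0.7040, 1.6415) x2=(-0.0535, 1.1541, -1.8473)
step 4: x0=(-1.9291, -1.8023, -1.6226) x1=(1.6285, -0.7286, 1.6283) x2=(-0.0482, 1.1349, -1.8162)
step 5: x0=(-1.9235, -1.8350, -1.6457) x1=(1.6502, -0.7532, 1.6148) x2=(-0.0431, 1.1155, -1.7851)
step 6: x0=(-1.9178, -1.8675, -1.6688) x1=(1.6718, -0.7778, 1.6012) x2=(-0.0381, 1.0959, -1.7539)
step 7: x0=(-1.9119, -1.8998, -1.6918) x1=(1.6933, -0.8023, 1.5874) x2=(-0.0332, 1.0759, -1.7226)
step 8: x0=(-1.9059, -1.9319, -1.7148) x1=(1.7145, -0.8268, 1.5733) x2=(-0.0284, 1.0557, -1.6913)
step 9: x0=(-1.8997, -1.9638, -1.7378) x1=(1.7357, -0.8512, 1.5591) x2=(-0.0237, 1.0352, -1.6600)
step 10: x0=(-1.8935, -1.9956, -1.7608) x1=(1.7566, -0.8757, 1.5447) x2=(-0.0192, 1.0145, -1.6285)
step 11: x0=(-1.8870, -2.0272, -1.7837) x1=(1.7775, -0.9001, 1.5301) x2=(-0.0147, 0.9935, -1.5971)
step 12: x0=(-1.8805, -2.0586, -1.8066) x1=(1.7981, -0.9244, 1.5153) x2=(-0.0104, 0.9723, -1.5656)
step 13: x0=(-1.8738, -2.0899, -1.8294) x1=(1.8186, -0.9487, 1.5003) x2=(-0.0061, 0.9508, -1.5340)
step 14: x0=(-1.8670, -2.1210, -1.8522) x1=(1.8389, -0.9730, 1.4851) x2=(-0.0020, 0.9290, -1.5024)
step 15: x0=(-1.8601, -2.1519, -1.8749) x1=(1.8591, -0.9972, 1.4697) x2=(0.0020, 0.9070, -1.4708)
step 16: x0=(-1.8530, -2.1827, -1.8976) x1=(1.8791, -1.0214, 1.4541) x2=(0.0060, 0.8847, -1.4392)
step 17: x0=(-1.8458, -2.2133, -1.9202) x1=(1.8990, -1.0455, 1.4383) x2=(0.0098, 0.8622, -1.4075)
step 18: x0=(-1.8384, -2.2437, -1.9428) x1=(1.9186, -1.0696, 1.4223) x2=(0.0136, 0.8394, -1.3758)
step 19: x0=(-1.8310, -2.2739, -1.9653) x1=(1.9381, -1.0937, 1.4061) x2=(0.0172, 0.8163, -1.3441)
step 20: x0=(-1.8234, -2.3040, -1.9877) x1=(1.9575, -1.1177, 1.3897) x2=(0.0208, 0.7930, -1.3123)
step 21: x0=(-1.8157, -2.3340, -2.0101) x1=(1.9767, -1.1416, 1.3731) x2=(0.0243, 0.7694, -1.2806)
step 22: x0=(-1.8079, -2.3638, -2.0324) x1=(1.9956, -1.1655, 1.3564) x2=(0.0277, 0.7456, -1.2489)
step 23: x0=(-1.7999, -2.3934, -2.0547) x1=(2.0145, -1.1893, 1.3394) x2=(0.0310, 0.7216, -1.2171)
step 24: x0=(-1.7919, -2.4228, -2.0769) x1=(2.0331, -1.2131, 1.3222) x2=(0.0343, 0.6973, -1.1853)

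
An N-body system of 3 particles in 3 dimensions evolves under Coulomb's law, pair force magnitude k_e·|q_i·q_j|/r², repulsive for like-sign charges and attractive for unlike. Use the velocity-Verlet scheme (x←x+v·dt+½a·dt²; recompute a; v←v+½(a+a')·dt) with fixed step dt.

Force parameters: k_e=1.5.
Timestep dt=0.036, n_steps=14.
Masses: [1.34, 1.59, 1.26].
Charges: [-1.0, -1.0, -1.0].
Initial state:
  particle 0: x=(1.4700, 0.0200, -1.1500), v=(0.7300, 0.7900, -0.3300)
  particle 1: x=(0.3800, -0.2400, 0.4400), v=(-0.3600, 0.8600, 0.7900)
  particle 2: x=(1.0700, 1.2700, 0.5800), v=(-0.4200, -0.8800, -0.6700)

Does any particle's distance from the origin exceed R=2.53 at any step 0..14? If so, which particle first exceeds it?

step 0: x0=(1.4700, 0.0200, -1.1500) x1=(0.3800, -0.2400, 0.4400) x2=(1.0700, 1.2700, 0.5800)
step 1: x0=(1.4964, 0.0484, -1.1622) x1=(0.3669, -0.2093, 0.4686) x2=(1.0550, 1.2387, 0.5560)
step 2: x0=(1.5231, 0.0766, -1.1749) x1=(0.3533, -0.1790, 0.4973) x2=(1.0401, 1.2081, 0.5324)
step 3: x0=(1.5501, 0.1047, -1.1881) x1=(0.3394, -0.1492, 0.5263) x2=(1.0255, 1.1782, 0.5090)
step 4: x0=(1.5773, 0.1327, -1.2019) x1=(0.3251, -0.1200, 0.5556) x2=(1.0111, 1.1492, 0.4859)
step 5: x0=(1.6048, 0.1606, -1.2162) x1=(0.3104, -0.0912, 0.5850) x2=(0.9969, 1.1210, 0.4631)
step 6: x0=(1.6326, 0.1883, -1.2311) x1=(0.2952, -0.0631, 0.6147) x2=(0.9830, 1.0936, 0.4405)
step 7: x0=(1.6606, 0.2158, -1.2465) x1=(0.2795, -0.0355, 0.6447) x2=(0.9694, 1.0672, 0.4182)
step 8: x0=(1.6889, 0.2433, -1.2624) x1=(0.2634, -0.0086, 0.6750) x2=(0.9561, 1.0416, 0.3960)
step 9: x0=(1.7176, 0.2706, -1.2788) x1=(0.2467, 0.0177, 0.7056) x2=(0.9432, 1.0170, 0.3739)
step 10: x0=(1.7465, 0.2978, -1.2957) x1=(0.2295, 0.0434, 0.7366) x2=(0.9307, 0.9932, 0.3520)
step 11: x0=(1.7756, 0.3249, -1.3131) x1=(0.2117, 0.0685, 0.7680) x2=(0.9186, 0.9704, 0.3300)
step 12: x0=(1.8051, 0.3519, -1.3309) x1=(0.1933, 0.0929, 0.7998) x2=(0.9069, 0.9485, 0.3080)
step 13: x0=(1.8349, 0.3788, -1.3493) x1=(0.1744, 0.1168, 0.8321) x2=(0.8956, 0.9274, 0.2859)
step 14: x0=(1.8650, 0.4056, -1.3681) x1=(0.1548, 0.1401, 0.8648) x2=(0.8847, 0.9071, 0.2637)

no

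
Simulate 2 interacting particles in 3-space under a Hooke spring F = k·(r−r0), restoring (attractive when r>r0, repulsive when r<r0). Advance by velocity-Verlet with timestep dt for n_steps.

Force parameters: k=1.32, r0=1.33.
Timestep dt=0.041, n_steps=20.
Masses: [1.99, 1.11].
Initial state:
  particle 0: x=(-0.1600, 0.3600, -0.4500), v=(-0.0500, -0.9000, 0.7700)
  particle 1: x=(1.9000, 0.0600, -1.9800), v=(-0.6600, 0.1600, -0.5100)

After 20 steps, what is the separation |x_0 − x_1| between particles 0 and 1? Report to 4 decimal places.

2.3546

step 0: x0=(-0.1600, 0.3600, -0.4500) x1=(1.9000, 0.0600, -1.9800)
step 1: x0=(-0.1615, 0.3230, -0.4188) x1=(1.8719, 0.0667, -2.0002)
step 2: x0=(-0.1619, 0.2859, -0.3885) x1=(1.8419, 0.0737, -2.0188)
step 3: x0=(-0.1612, 0.2487, -0.3591) x1=(1.8099, 0.0808, -2.0358)
step 4: x0=(-0.1594, 0.2113, -0.3306) x1=(1.7760, 0.0881, -2.0513)
step 5: x0=(-0.1566, 0.1739, -0.3031) x1=(1.7402, 0.0956, -2.0650)
step 6: x0=(-0.1528, 0.1365, -0.2764) x1=(1.7026, 0.1031, -2.0770)
step 7: x0=(-0.1479, 0.0991, -0.2508) x1=(1.6632, 0.1107, -2.0873)
step 8: x0=(-0.1421, 0.0616, -0.2262) x1=(1.6220, 0.1182, -2.0958)
step 9: x0=(-0.1353, 0.0242, -0.2025) x1=(1.5791, 0.1257, -2.1025)
step 10: x0=(-0.1276, -0.0132, -0.1799) x1=(1.5345, 0.1331, -2.1073)
step 11: x0=(-0.1190, -0.0505, -0.1583) x1=(1.4884, 0.1403, -2.1104)
step 12: x0=(-0.1096, -0.0876, -0.1377) x1=(1.4408, 0.1474, -2.1115)
step 13: x0=(-0.0993, -0.1247, -0.1182) x1=(1.3916, 0.1542, -2.1108)
step 14: x0=(-0.0883, -0.1616, -0.0998) x1=(1.3411, 0.1608, -2.1083)
step 15: x0=(-0.0765, -0.1984, -0.0823) x1=(1.2893, 0.1671, -2.1039)
step 16: x0=(-0.0640, -0.2349, -0.0659) x1=(1.2362, 0.1731, -2.0976)
step 17: x0=(-0.0509, -0.2713, -0.0506) x1=(1.1819, 0.1786, -2.0894)
step 18: x0=(-0.0371, -0.3074, -0.0362) x1=(1.1265, 0.1838, -2.0794)
step 19: x0=(-0.0228, -0.3433, -0.0229) x1=(1.0700, 0.1885, -2.0676)
step 20: x0=(-0.0079, -0.3789, -0.0106) x1=(1.0126, 0.1928, -2.0540)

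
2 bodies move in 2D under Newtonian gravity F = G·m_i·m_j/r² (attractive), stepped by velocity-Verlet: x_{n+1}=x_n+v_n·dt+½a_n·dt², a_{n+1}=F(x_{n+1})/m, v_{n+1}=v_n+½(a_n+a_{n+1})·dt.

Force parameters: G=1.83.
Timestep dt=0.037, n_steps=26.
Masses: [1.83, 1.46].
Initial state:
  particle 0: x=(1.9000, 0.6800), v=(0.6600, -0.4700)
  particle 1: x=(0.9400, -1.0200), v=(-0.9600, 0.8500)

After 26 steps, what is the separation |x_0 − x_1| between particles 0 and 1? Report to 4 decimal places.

step 0: x0=(1.9000, 0.6800) x1=(0.9400, -1.0200)
step 1: x0=(1.9242, 0.6622) x1=(0.9048, -0.9880)
step 2: x0=(1.9479, 0.6436) x1=(0.8702, -0.9550)
step 3: x0=(1.9710, 0.6241) x1=(0.8363, -0.9210)
step 4: x0=(1.9935, 0.6039) x1=(0.8031, -0.8859)
step 5: x0=(2.0154, 0.5828) x1=(0.7708, -0.8499)
step 6: x0=(2.0367, 0.5610) x1=(0.7392, -0.8129)
step 7: x0=(2.0572, 0.5385) x1=(0.7086, -0.7750)
step 8: x0=(2.0770, 0.5152) x1=(0.6789, -0.7362)
step 9: x0=(2.0960, 0.4912) x1=(0.6501, -0.6965)
step 10: x0=(2.1142, 0.4666) x1=(0.6224, -0.6560)
step 11: x0=(2.1316, 0.4413) x1=(0.5957, -0.6147)
step 12: x0=(2.1481, 0.4155) x1=(0.5701, -0.5726)
step 13: x0=(2.1637, 0.3891) x1=(0.5456, -0.5299)
step 14: x0=(2.1784, 0.3621) x1=(0.5222, -0.4864)
step 15: x0=(2.1922, 0.3347) x1=(0.5001, -0.4424)
step 16: x0=(2.2050, 0.3069) x1=(0.4791, -0.3979)
step 17: x0=(2.2168, 0.2786) x1=(0.4594, -0.3528)
step 18: x0=(2.2277, 0.2500) x1=(0.4409, -0.3073)
step 19: x0=(2.2375, 0.2211) x1=(0.4237, -0.2614)
step 20: x0=(2.2463, 0.1919) x1=(0.4077, -0.2151)
step 21: x0=(2.2542, 0.1625) x1=(0.3929, -0.1686)
step 22: x0=(2.2610, 0.1329) x1=(0.3795, -0.1219)
step 23: x0=(2.2668, 0.1032) x1=(0.3673, -0.0750)
step 24: x0=(2.2716, 0.0733) x1=(0.3563, -0.0279)
step 25: x0=(2.2754, 0.0435) x1=(0.3466, 0.0192)
step 26: x0=(2.2783, 0.0136) x1=(0.3382, 0.0663)

1.9408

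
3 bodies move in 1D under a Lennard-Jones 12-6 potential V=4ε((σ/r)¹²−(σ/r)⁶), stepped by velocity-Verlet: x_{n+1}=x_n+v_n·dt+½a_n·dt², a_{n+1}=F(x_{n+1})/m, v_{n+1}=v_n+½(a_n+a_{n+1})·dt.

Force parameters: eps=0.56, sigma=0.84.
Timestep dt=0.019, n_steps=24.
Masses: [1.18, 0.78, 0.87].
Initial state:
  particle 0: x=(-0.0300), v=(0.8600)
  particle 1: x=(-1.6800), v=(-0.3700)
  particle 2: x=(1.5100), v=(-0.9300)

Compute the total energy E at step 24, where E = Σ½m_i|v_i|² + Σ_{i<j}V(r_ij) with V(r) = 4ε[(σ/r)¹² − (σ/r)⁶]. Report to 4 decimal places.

step 0: x0=(-0.0300) x1=(-1.6800) x2=(1.5100)
step 1: x0=(-0.0136) x1=(-1.6870) x2=(1.4923)
step 2: x0=(0.0027) x1=(-1.6939) x2=(1.4745)
step 3: x0=(0.0192) x1=(-1.7008) x2=(1.4565)
step 4: x0=(0.0357) x1=(-1.7077) x2=(1.4384)
step 5: x0=(0.0523) x1=(-1.7145) x2=(1.4202)
step 6: x0=(0.0691) x1=(-1.7212) x2=(1.4017)
step 7: x0=(0.0859) x1=(-1.7279) x2=(1.3831)
step 8: x0=(0.1030) x1=(-1.7346) x2=(1.3641)
step 9: x0=(0.1203) x1=(-1.7413) x2=(1.3448)
step 10: x0=(0.1378) x1=(-1.7479) x2=(1.3252)
step 11: x0=(0.1556) x1=(-1.7545) x2=(1.3051)
step 12: x0=(0.1738) x1=(-1.7611) x2=(1.2845)
step 13: x0=(0.1924) x1=(-1.7676) x2=(1.2633)
step 14: x0=(0.2115) x1=(-1.7741) x2=(1.2415)
step 15: x0=(0.2311) x1=(-1.7806) x2=(1.2190)
step 16: x0=(0.2510) x1=(-1.7871) x2=(1.1959)
step 17: x0=(0.2710) x1=(-1.7936) x2=(1.1729)
step 18: x0=(0.2900) x1=(-1.8001) x2=(1.1511)
step 19: x0=(0.3060) x1=(-1.8065) x2=(1.1333)
step 20: x0=(0.3156) x1=(-1.8130) x2=(1.1243)
step 21: x0=(0.3155) x1=(-1.8194) x2=(1.1284)
step 22: x0=(0.3065) x1=(-1.8258) x2=(1.1445)
step 23: x0=(0.2924) x1=(-1.8322) x2=(1.1675)
step 24: x0=(0.2763) x1=(-1.8386) x2=(1.1934)
step 0 velocities: v0=(0.8600) v1=(-0.3700) v2=(-0.9300)
step 0: KE=0.8660, PE=-0.0965, E=0.7695
step 24 velocities: v0=(-0.8635) v1=(-0.3360) v2=(1.3771)
step 24: KE=1.3089, PE=-0.5514, E=0.7575

0.7575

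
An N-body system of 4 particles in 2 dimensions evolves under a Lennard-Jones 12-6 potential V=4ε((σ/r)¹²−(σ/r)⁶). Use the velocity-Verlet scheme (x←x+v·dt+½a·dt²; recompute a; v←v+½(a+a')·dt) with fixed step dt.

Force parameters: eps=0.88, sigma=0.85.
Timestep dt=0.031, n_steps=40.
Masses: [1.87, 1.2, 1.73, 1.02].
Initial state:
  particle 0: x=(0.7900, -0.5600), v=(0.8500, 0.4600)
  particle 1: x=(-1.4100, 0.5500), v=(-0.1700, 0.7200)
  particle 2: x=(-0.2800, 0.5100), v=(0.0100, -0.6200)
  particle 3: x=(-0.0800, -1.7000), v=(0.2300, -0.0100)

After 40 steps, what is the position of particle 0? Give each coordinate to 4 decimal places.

step 0: x0=(0.7900, -0.5600) x1=(-1.4100, 0.5500) x2=(-0.2800, 0.5100) x3=(-0.0800, -1.7000)
step 1: x0=(0.8162, -0.5458) x1=(-1.4144, 0.5723) x2=(-0.2802, 0.4907) x3=(-0.0727, -1.7001)
step 2: x0=(0.8420, -0.5316) x1=(-1.4171, 0.5944) x2=(-0.2814, 0.4713) x3=(-0.0651, -1.6997)
step 3: x0=(0.8676, -0.5175) x1=(-1.4181, 0.6164) x2=(-0.2836, 0.4519) x3=(-0.0573, -1.6990)
step 4: x0=(0.8928, -0.5034) x1=(-1.4176, 0.6381) x2=(-0.2867, 0.4325) x3=(-0.0492, -1.6979)
step 5: x0=(0.9177, -0.4894) x1=(-1.4154, 0.6595) x2=(-0.2907, 0.4130) x3=(-0.0408, -1.6964)
step 6: x0=(0.9423, -0.4754) x1=(-1.4116, 0.6806) x2=(-0.2957, 0.3937) x3=(-0.0323, -1.6946)
step 7: x0=(0.9667, -0.4613) x1=(-1.4062, 0.7013) x2=(-0.3015, 0.3745) x3=(-0.0236, -1.6926)
step 8: x0=(0.9908, -0.4473) x1=(-1.3994, 0.7215) x2=(-0.3082, 0.3555) x3=(-0.0147, -1.6903)
step 9: x0=(1.0146, -0.4333) x1=(-1.3909, 0.7411) x2=(-0.3157, 0.3366) x3=(-0.0056, -1.6877)
step 10: x0=(1.0381, -0.4193) x1=(-1.3810, 0.7602) x2=(-0.3242, 0.3181) x3=(0.0036, -1.6849)
step 11: x0=(1.0614, -0.4053) x1=(-1.3695, 0.7787) x2=(-0.3335, 0.2998) x3=(0.0129, -1.6818)
step 12: x0=(1.0845, -0.3913) x1=(-1.3565, 0.7964) x2=(-0.3437, 0.2820) x3=(0.0224, -1.6785)
step 13: x0=(1.1074, -0.3773) x1=(-1.3420, 0.8134) x2=(-0.3548, 0.2645) x3=(0.0319, -1.6750)
step 14: x0=(1.1300, -0.3634) x1=(-1.3260, 0.8296) x2=(-0.3667, 0.2475) x3=(0.0416, -1.6713)
step 15: x0=(1.1525, -0.3495) x1=(-1.3084, 0.8448) x2=(-0.3796, 0.2311) x3=(0.0514, -1.6673)
step 16: x0=(1.1748, -0.3356) x1=(-1.2894, 0.8590) x2=(-0.3934, 0.2153) x3=(0.0613, -1.6632)
step 17: x0=(1.1969, -0.3217) x1=(-1.2688, 0.8721) x2=(-0.4081, 0.2001) x3=(0.0712, -1.6589)
step 18: x0=(1.2189, -0.3078) x1=(-1.2467, 0.8840) x2=(-0.4238, 0.1857) x3=(0.0812, -1.6544)
step 19: x0=(1.2407, -0.2940) x1=(-1.2231, 0.8946) x2=(-0.4404, 0.1721) x3=(0.0913, -1.6497)
step 20: x0=(1.2624, -0.2802) x1=(-1.1980, 0.9039) x2=(-0.4579, 0.1594) x3=(0.1014, -1.6448)
step 21: x0=(1.2840, -0.2665) x1=(-1.1715, 0.9118) x2=(-0.4762, 0.1476) x3=(0.1116, -1.6397)
step 22: x0=(1.3055, -0.2527) x1=(-1.1437, 0.9183) x2=(-0.4954, 0.1367) x3=(0.1219, -1.6345)
step 23: x0=(1.3269, -0.2390) x1=(-1.1148, 0.9234) x2=(-0.5153, 0.1266) x3=(0.1322, -1.6291)
step 24: x0=(1.3482, -0.2254) x1=(-1.0850, 0.9272) x2=(-0.5358, 0.1174) x3=(0.1425, -1.6235)
step 25: x0=(1.3694, -0.2118) x1=(-1.0545, 0.9302) x2=(-0.5566, 0.1087) x3=(0.1528, -1.6178)
step 26: x0=(1.3905, -0.1982) x1=(-1.0239, 0.9329) x2=(-0.5775, 0.1001) x3=(0.1632, -1.6118)
step 27: x0=(1.4116, -0.1846) x1=(-0.9935, 0.9361) x2=(-0.5981, 0.0912) x3=(0.1736, -1.6058)
step 28: x0=(1.4326, -0.1711) x1=(-0.9638, 0.9406) x2=(-0.6182, 0.0812) x3=(0.1840, -1.5995)
step 29: x0=(1.4535, -0.1576) x1=(-0.9348, 0.9471) x2=(-0.6377, 0.0698) x3=(0.1944, -1.5931)
step 30: x0=(1.4744, -0.1441) x1=(-0.9066, 0.9556) x2=(-0.6567, 0.0570) x3=(0.2048, -1.5866)
step 31: x0=(1.4953, -0.1306) x1=(-0.8787, 0.9656) x2=(-0.6754, 0.0431) x3=(0.2153, -1.5799)
step 32: x0=(1.5161, -0.1172) x1=(-0.8509, 0.9761) x2=(-0.6940, 0.0288) x3=(0.2257, -1.5731)
step 33: x0=(1.5368, -0.1038) x1=(-0.8231, 0.9863) x2=(-0.7125, 0.0146) x3=(0.2361, -1.5661)
step 34: x0=(1.5575, -0.0904) x1=(-0.7951, 0.9955) x2=(-0.7311, 0.0011) x3=(0.2465, -1.5590)
step 35: x0=(1.5782, -0.0771) x1=(-0.7671, 1.0031) x2=(-0.7497, -0.0114) x3=(0.2569, -1.5517)
step 36: x0=(1.5988, -0.0638) x1=(-0.7390, 1.0090) x2=(-0.7682, -0.0228) x3=(0.2673, -1.5443)
step 37: x0=(1.6194, -0.0505) x1=(-0.7109, 1.0129) x2=(-0.7867, -0.0329) x3=(0.2777, -1.5368)
step 38: x0=(1.6400, -0.0372) x1=(-0.6830, 1.0149) x2=(-0.8050, -0.0416) x3=(0.2880, -1.5291)
step 39: x0=(1.6605, -0.0239) x1=(-0.6553, 1.0149) x2=(-0.8232, -0.0490) x3=(0.2983, -1.5213)
step 40: x0=(1.6810, -0.0107) x1=(-0.6279, 1.0129) x2=(-0.8411, -0.0552) x3=(0.3086, -1.5134)

(1.6810, -0.0107)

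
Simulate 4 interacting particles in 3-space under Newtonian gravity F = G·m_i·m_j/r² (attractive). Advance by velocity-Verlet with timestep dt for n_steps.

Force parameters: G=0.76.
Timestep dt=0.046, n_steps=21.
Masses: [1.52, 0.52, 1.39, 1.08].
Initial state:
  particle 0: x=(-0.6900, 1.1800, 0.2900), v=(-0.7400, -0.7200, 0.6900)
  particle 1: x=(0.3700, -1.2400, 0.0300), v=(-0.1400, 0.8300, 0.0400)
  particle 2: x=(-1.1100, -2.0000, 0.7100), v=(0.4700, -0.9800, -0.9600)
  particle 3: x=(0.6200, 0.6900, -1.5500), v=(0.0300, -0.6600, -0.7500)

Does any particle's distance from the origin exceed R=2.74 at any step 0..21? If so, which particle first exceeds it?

yes, particle 2

step 0: x0=(-0.6900, 1.1800, 0.2900) x1=(0.3700, -1.2400, 0.0300) x2=(-1.1100, -2.0000, 0.7100) x3=(0.6200, 0.6900, -1.5500)
step 1: x0=(-0.7239, 1.1467, 0.3216) x1=(0.3632, -1.2017, 0.0319) x2=(-1.0882, -2.0449, 0.6657) x3=(0.6212, 0.6596, -1.5842)
step 2: x0=(-0.7577, 1.1130, 0.3530) x1=(0.3558, -1.1632, 0.0339) x2=(-1.0662, -2.0893, 0.6213) x3=(0.6221, 0.6291, -1.6180)
step 3: x0=(-0.7912, 1.0789, 0.3842) x1=(0.3476, -1.1245, 0.0360) x2=(-1.0439, -2.1333, 0.5767) x3=(0.6227, 0.5984, -1.6512)
step 4: x0=(-0.8246, 1.0444, 0.4151) x1=(0.3388, -1.0856, 0.0381) x2=(-1.0213, -2.1768, 0.5319) x3=(0.6230, 0.5676, -1.6839)
step 5: x0=(-0.8577, 1.0096, 0.4458) x1=(0.3293, -1.0466, 0.0403) x2=(-0.9984, -2.2199, 0.4870) x3=(0.6230, 0.5367, -1.7161)
step 6: x0=(-0.8907, 0.9744, 0.4763) x1=(0.3192, -1.0075, 0.0425) x2=(-0.9753, -2.2625, 0.4420) x3=(0.6227, 0.5056, -1.7479)
step 7: x0=(-0.9234, 0.9388, 0.5065) x1=(0.3084, -0.9682, 0.0446) x2=(-0.9520, -2.3046, 0.3968) x3=(0.6222, 0.4744, -1.7792)
step 8: x0=(-0.9560, 0.9028, 0.5366) x1=(0.2970, -0.9288, 0.0468) x2=(-0.9285, -2.3462, 0.3516) x3=(0.6214, 0.4431, -1.8100)
step 9: x0=(-0.9883, 0.8664, 0.5664) x1=(0.2849, -0.8893, 0.0488) x2=(-0.9048, -2.3874, 0.3062) x3=(0.6204, 0.4116, -1.8404)
step 10: x0=(-1.0204, 0.8297, 0.5960) x1=(0.2723, -0.8498, 0.0508) x2=(-0.8809, -2.4280, 0.2608) x3=(0.6191, 0.3799, -1.8704)
step 11: x0=(-1.0523, 0.7926, 0.6254) x1=(0.2591, -0.8101, 0.0528) x2=(-0.8568, -2.4682, 0.2153) x3=(0.6176, 0.3481, -1.8999)
step 12: x0=(-1.0840, 0.7551, 0.6545) x1=(0.2452, -0.7703, 0.0546) x2=(-0.8326, -2.5079, 0.1698) x3=(0.6159, 0.3161, -1.9290)
step 13: x0=(-1.1155, 0.7173, 0.6835) x1=(0.2309, -0.7304, 0.0563) x2=(-0.8082, -2.5471, 0.1242) x3=(0.6140, 0.2840, -1.9576)
step 14: x0=(-1.1467, 0.6791, 0.7122) x1=(0.2159, -0.6904, 0.0580) x2=(-0.7838, -2.5858, 0.0786) x3=(0.6118, 0.2517, -1.9858)
step 15: x0=(-1.1776, 0.6406, 0.7406) x1=(0.2004, -0.6503, 0.0595) x2=(-0.7592, -2.6240, 0.0329) x3=(0.6094, 0.2193, -2.0136)
step 16: x0=(-1.2084, 0.6017, 0.7688) x1=(0.1843, -0.6101, 0.0609) x2=(-0.7345, -2.6618, -0.0128) x3=(0.6068, 0.1867, -2.0410)
step 17: x0=(-1.2388, 0.5625, 0.7968) x1=(0.1677, -0.5698, 0.0622) x2=(-0.7098, -2.6992, -0.0584) x3=(0.6041, 0.1540, -2.0680)
step 18: x0=(-1.2690, 0.5229, 0.8245) x1=(0.1505, -0.5294, 0.0635) x2=(-0.6850, -2.7361, -0.1041) x3=(0.6011, 0.1211, -2.0945)
step 19: x0=(-1.2989, 0.4830, 0.8519) x1=(0.1327, -0.4890, 0.0646) x2=(-0.6601, -2.7726, -0.1498) x3=(0.5979, 0.0881, -2.1207)
step 20: x0=(-1.3286, 0.4429, 0.8791) x1=(0.1144, -0.4484, 0.0658) x2=(-0.6351, -2.8086, -0.1955) x3=(0.5946, 0.0549, -2.1464)
step 21: x0=(-1.3579, 0.4024, 0.9060) x1=(0.0955, -0.4079, 0.0668) x2=(-0.6102, -2.8443, -0.2412) x3=(0.5910, 0.0216, -2.1718)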